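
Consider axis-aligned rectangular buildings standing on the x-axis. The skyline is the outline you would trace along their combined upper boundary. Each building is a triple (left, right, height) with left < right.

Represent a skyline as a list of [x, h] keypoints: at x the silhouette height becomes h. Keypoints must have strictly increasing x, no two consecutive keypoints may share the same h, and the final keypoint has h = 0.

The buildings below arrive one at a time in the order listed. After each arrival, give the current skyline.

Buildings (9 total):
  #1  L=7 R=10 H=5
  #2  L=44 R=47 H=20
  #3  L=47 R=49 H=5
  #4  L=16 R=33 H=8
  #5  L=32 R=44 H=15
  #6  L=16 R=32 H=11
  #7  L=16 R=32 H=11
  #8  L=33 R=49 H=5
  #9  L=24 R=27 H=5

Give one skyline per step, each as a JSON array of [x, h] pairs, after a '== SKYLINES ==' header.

== SKYLINES ==
[[7,5],[10,0]]
[[7,5],[10,0],[44,20],[47,0]]
[[7,5],[10,0],[44,20],[47,5],[49,0]]
[[7,5],[10,0],[16,8],[33,0],[44,20],[47,5],[49,0]]
[[7,5],[10,0],[16,8],[32,15],[44,20],[47,5],[49,0]]
[[7,5],[10,0],[16,11],[32,15],[44,20],[47,5],[49,0]]
[[7,5],[10,0],[16,11],[32,15],[44,20],[47,5],[49,0]]
[[7,5],[10,0],[16,11],[32,15],[44,20],[47,5],[49,0]]
[[7,5],[10,0],[16,11],[32,15],[44,20],[47,5],[49,0]]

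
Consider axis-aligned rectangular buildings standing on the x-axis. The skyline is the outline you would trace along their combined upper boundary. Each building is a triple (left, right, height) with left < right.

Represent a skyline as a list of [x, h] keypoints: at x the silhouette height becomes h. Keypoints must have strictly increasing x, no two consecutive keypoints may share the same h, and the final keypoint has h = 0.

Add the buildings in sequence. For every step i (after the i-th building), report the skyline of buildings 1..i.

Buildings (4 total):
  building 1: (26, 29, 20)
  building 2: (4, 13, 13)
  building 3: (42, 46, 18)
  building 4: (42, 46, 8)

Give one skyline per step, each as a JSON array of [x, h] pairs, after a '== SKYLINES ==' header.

== SKYLINES ==
[[26,20],[29,0]]
[[4,13],[13,0],[26,20],[29,0]]
[[4,13],[13,0],[26,20],[29,0],[42,18],[46,0]]
[[4,13],[13,0],[26,20],[29,0],[42,18],[46,0]]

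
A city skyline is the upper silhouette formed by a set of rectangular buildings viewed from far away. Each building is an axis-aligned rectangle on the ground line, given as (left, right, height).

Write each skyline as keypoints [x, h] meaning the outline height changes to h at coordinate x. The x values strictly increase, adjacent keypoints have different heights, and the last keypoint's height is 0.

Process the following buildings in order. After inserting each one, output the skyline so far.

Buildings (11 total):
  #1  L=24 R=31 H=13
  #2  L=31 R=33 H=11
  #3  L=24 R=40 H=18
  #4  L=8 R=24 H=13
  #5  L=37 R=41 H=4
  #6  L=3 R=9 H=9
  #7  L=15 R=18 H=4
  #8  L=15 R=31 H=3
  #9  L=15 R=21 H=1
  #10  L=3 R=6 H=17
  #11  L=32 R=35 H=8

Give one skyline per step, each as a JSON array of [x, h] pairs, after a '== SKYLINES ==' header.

== SKYLINES ==
[[24,13],[31,0]]
[[24,13],[31,11],[33,0]]
[[24,18],[40,0]]
[[8,13],[24,18],[40,0]]
[[8,13],[24,18],[40,4],[41,0]]
[[3,9],[8,13],[24,18],[40,4],[41,0]]
[[3,9],[8,13],[24,18],[40,4],[41,0]]
[[3,9],[8,13],[24,18],[40,4],[41,0]]
[[3,9],[8,13],[24,18],[40,4],[41,0]]
[[3,17],[6,9],[8,13],[24,18],[40,4],[41,0]]
[[3,17],[6,9],[8,13],[24,18],[40,4],[41,0]]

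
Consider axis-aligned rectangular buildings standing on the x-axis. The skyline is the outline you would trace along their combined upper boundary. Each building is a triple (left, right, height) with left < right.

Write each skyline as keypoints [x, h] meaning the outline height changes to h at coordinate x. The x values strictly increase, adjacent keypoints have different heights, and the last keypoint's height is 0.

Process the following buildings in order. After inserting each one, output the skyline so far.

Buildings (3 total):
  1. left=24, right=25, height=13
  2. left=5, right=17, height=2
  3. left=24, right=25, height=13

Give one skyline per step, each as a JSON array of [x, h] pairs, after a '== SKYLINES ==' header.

== SKYLINES ==
[[24,13],[25,0]]
[[5,2],[17,0],[24,13],[25,0]]
[[5,2],[17,0],[24,13],[25,0]]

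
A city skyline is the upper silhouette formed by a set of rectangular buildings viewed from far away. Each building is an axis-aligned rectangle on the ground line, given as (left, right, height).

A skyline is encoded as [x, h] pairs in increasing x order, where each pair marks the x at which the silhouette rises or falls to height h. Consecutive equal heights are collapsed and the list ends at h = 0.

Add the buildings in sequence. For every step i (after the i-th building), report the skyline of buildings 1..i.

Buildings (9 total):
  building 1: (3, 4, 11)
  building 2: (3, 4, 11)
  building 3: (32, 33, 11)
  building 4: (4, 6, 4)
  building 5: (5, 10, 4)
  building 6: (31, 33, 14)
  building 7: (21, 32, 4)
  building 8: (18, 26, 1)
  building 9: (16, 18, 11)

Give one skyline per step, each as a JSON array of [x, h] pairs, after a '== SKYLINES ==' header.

== SKYLINES ==
[[3,11],[4,0]]
[[3,11],[4,0]]
[[3,11],[4,0],[32,11],[33,0]]
[[3,11],[4,4],[6,0],[32,11],[33,0]]
[[3,11],[4,4],[10,0],[32,11],[33,0]]
[[3,11],[4,4],[10,0],[31,14],[33,0]]
[[3,11],[4,4],[10,0],[21,4],[31,14],[33,0]]
[[3,11],[4,4],[10,0],[18,1],[21,4],[31,14],[33,0]]
[[3,11],[4,4],[10,0],[16,11],[18,1],[21,4],[31,14],[33,0]]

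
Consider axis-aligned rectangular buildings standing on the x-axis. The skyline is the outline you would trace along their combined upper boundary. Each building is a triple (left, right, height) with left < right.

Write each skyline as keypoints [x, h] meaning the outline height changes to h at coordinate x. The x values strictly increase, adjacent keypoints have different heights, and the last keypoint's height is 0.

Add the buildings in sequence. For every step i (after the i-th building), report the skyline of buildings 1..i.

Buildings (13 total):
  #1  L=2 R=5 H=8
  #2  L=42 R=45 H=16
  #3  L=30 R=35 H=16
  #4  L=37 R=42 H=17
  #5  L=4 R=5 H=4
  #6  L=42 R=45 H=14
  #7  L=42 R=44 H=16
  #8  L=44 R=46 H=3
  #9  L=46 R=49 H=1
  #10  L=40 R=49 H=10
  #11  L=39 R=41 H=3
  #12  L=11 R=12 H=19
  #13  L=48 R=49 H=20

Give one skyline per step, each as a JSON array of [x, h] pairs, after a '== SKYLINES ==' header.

== SKYLINES ==
[[2,8],[5,0]]
[[2,8],[5,0],[42,16],[45,0]]
[[2,8],[5,0],[30,16],[35,0],[42,16],[45,0]]
[[2,8],[5,0],[30,16],[35,0],[37,17],[42,16],[45,0]]
[[2,8],[5,0],[30,16],[35,0],[37,17],[42,16],[45,0]]
[[2,8],[5,0],[30,16],[35,0],[37,17],[42,16],[45,0]]
[[2,8],[5,0],[30,16],[35,0],[37,17],[42,16],[45,0]]
[[2,8],[5,0],[30,16],[35,0],[37,17],[42,16],[45,3],[46,0]]
[[2,8],[5,0],[30,16],[35,0],[37,17],[42,16],[45,3],[46,1],[49,0]]
[[2,8],[5,0],[30,16],[35,0],[37,17],[42,16],[45,10],[49,0]]
[[2,8],[5,0],[30,16],[35,0],[37,17],[42,16],[45,10],[49,0]]
[[2,8],[5,0],[11,19],[12,0],[30,16],[35,0],[37,17],[42,16],[45,10],[49,0]]
[[2,8],[5,0],[11,19],[12,0],[30,16],[35,0],[37,17],[42,16],[45,10],[48,20],[49,0]]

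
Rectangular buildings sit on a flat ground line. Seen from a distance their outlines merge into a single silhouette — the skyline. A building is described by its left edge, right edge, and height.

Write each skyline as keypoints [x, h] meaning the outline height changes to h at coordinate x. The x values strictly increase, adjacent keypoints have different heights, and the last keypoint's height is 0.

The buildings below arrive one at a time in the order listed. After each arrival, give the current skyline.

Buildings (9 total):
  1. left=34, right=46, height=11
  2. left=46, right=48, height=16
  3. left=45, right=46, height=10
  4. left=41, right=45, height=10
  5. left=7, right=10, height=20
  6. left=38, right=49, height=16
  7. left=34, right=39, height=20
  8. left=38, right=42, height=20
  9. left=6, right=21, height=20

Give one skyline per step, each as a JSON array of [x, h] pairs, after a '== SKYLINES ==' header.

== SKYLINES ==
[[34,11],[46,0]]
[[34,11],[46,16],[48,0]]
[[34,11],[46,16],[48,0]]
[[34,11],[46,16],[48,0]]
[[7,20],[10,0],[34,11],[46,16],[48,0]]
[[7,20],[10,0],[34,11],[38,16],[49,0]]
[[7,20],[10,0],[34,20],[39,16],[49,0]]
[[7,20],[10,0],[34,20],[42,16],[49,0]]
[[6,20],[21,0],[34,20],[42,16],[49,0]]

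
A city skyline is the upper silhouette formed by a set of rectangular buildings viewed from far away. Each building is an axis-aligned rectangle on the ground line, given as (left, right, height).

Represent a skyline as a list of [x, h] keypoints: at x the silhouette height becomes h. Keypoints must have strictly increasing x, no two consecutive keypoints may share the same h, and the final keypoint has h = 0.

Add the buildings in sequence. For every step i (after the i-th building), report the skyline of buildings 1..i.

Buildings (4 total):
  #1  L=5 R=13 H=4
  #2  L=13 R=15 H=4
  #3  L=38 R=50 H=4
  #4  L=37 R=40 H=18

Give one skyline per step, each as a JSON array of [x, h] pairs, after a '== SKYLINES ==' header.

== SKYLINES ==
[[5,4],[13,0]]
[[5,4],[15,0]]
[[5,4],[15,0],[38,4],[50,0]]
[[5,4],[15,0],[37,18],[40,4],[50,0]]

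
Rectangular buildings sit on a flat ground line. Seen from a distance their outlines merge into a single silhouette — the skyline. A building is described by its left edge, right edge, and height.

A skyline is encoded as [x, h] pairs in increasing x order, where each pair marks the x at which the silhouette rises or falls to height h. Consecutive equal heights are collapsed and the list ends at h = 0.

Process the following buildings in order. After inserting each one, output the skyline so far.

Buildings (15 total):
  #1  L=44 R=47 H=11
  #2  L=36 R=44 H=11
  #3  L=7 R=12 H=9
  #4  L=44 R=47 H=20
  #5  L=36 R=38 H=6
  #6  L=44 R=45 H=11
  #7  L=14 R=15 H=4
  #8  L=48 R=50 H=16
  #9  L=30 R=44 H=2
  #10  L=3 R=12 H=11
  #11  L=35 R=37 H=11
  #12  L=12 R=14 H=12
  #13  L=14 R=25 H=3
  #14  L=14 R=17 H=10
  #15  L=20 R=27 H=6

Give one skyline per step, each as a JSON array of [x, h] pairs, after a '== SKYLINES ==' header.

== SKYLINES ==
[[44,11],[47,0]]
[[36,11],[47,0]]
[[7,9],[12,0],[36,11],[47,0]]
[[7,9],[12,0],[36,11],[44,20],[47,0]]
[[7,9],[12,0],[36,11],[44,20],[47,0]]
[[7,9],[12,0],[36,11],[44,20],[47,0]]
[[7,9],[12,0],[14,4],[15,0],[36,11],[44,20],[47,0]]
[[7,9],[12,0],[14,4],[15,0],[36,11],[44,20],[47,0],[48,16],[50,0]]
[[7,9],[12,0],[14,4],[15,0],[30,2],[36,11],[44,20],[47,0],[48,16],[50,0]]
[[3,11],[12,0],[14,4],[15,0],[30,2],[36,11],[44,20],[47,0],[48,16],[50,0]]
[[3,11],[12,0],[14,4],[15,0],[30,2],[35,11],[44,20],[47,0],[48,16],[50,0]]
[[3,11],[12,12],[14,4],[15,0],[30,2],[35,11],[44,20],[47,0],[48,16],[50,0]]
[[3,11],[12,12],[14,4],[15,3],[25,0],[30,2],[35,11],[44,20],[47,0],[48,16],[50,0]]
[[3,11],[12,12],[14,10],[17,3],[25,0],[30,2],[35,11],[44,20],[47,0],[48,16],[50,0]]
[[3,11],[12,12],[14,10],[17,3],[20,6],[27,0],[30,2],[35,11],[44,20],[47,0],[48,16],[50,0]]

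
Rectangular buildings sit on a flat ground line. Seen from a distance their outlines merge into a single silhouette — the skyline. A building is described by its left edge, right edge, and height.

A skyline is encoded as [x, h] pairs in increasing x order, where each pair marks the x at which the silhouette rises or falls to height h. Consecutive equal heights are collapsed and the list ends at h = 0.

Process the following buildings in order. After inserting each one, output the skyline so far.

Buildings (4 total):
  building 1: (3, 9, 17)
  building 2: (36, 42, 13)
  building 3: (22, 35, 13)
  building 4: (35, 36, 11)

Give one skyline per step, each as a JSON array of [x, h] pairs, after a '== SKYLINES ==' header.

== SKYLINES ==
[[3,17],[9,0]]
[[3,17],[9,0],[36,13],[42,0]]
[[3,17],[9,0],[22,13],[35,0],[36,13],[42,0]]
[[3,17],[9,0],[22,13],[35,11],[36,13],[42,0]]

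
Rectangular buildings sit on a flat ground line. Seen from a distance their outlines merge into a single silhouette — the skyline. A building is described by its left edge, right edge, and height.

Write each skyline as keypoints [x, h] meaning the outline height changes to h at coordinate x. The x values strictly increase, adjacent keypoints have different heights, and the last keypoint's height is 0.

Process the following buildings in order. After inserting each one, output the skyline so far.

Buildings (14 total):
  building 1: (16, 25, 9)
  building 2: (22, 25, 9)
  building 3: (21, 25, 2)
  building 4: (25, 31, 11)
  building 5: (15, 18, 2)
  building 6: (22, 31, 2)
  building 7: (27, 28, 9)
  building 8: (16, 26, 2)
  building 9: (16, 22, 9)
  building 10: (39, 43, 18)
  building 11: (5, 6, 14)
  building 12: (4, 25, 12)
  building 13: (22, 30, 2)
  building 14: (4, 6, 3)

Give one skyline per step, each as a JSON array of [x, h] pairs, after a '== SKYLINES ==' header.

== SKYLINES ==
[[16,9],[25,0]]
[[16,9],[25,0]]
[[16,9],[25,0]]
[[16,9],[25,11],[31,0]]
[[15,2],[16,9],[25,11],[31,0]]
[[15,2],[16,9],[25,11],[31,0]]
[[15,2],[16,9],[25,11],[31,0]]
[[15,2],[16,9],[25,11],[31,0]]
[[15,2],[16,9],[25,11],[31,0]]
[[15,2],[16,9],[25,11],[31,0],[39,18],[43,0]]
[[5,14],[6,0],[15,2],[16,9],[25,11],[31,0],[39,18],[43,0]]
[[4,12],[5,14],[6,12],[25,11],[31,0],[39,18],[43,0]]
[[4,12],[5,14],[6,12],[25,11],[31,0],[39,18],[43,0]]
[[4,12],[5,14],[6,12],[25,11],[31,0],[39,18],[43,0]]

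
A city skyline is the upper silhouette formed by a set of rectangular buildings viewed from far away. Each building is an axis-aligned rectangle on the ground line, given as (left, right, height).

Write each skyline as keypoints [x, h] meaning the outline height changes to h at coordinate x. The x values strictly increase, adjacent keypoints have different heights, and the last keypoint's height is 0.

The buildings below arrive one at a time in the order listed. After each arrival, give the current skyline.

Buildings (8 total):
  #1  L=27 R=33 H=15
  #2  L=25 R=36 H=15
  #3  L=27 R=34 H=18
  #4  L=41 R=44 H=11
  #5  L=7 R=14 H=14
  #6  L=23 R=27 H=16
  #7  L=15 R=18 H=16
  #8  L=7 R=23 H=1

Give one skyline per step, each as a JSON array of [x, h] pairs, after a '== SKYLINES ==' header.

== SKYLINES ==
[[27,15],[33,0]]
[[25,15],[36,0]]
[[25,15],[27,18],[34,15],[36,0]]
[[25,15],[27,18],[34,15],[36,0],[41,11],[44,0]]
[[7,14],[14,0],[25,15],[27,18],[34,15],[36,0],[41,11],[44,0]]
[[7,14],[14,0],[23,16],[27,18],[34,15],[36,0],[41,11],[44,0]]
[[7,14],[14,0],[15,16],[18,0],[23,16],[27,18],[34,15],[36,0],[41,11],[44,0]]
[[7,14],[14,1],[15,16],[18,1],[23,16],[27,18],[34,15],[36,0],[41,11],[44,0]]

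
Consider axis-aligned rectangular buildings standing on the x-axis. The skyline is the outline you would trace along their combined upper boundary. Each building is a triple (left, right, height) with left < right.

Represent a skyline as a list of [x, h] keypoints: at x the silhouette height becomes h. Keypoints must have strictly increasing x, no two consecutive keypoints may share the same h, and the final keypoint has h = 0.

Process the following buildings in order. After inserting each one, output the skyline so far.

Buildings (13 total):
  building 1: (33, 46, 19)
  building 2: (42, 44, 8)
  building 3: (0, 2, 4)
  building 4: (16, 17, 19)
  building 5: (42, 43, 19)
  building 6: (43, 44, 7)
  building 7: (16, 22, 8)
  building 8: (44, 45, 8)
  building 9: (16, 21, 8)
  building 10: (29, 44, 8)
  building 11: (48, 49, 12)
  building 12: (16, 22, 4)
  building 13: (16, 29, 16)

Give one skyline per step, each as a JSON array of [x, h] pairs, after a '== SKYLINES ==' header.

== SKYLINES ==
[[33,19],[46,0]]
[[33,19],[46,0]]
[[0,4],[2,0],[33,19],[46,0]]
[[0,4],[2,0],[16,19],[17,0],[33,19],[46,0]]
[[0,4],[2,0],[16,19],[17,0],[33,19],[46,0]]
[[0,4],[2,0],[16,19],[17,0],[33,19],[46,0]]
[[0,4],[2,0],[16,19],[17,8],[22,0],[33,19],[46,0]]
[[0,4],[2,0],[16,19],[17,8],[22,0],[33,19],[46,0]]
[[0,4],[2,0],[16,19],[17,8],[22,0],[33,19],[46,0]]
[[0,4],[2,0],[16,19],[17,8],[22,0],[29,8],[33,19],[46,0]]
[[0,4],[2,0],[16,19],[17,8],[22,0],[29,8],[33,19],[46,0],[48,12],[49,0]]
[[0,4],[2,0],[16,19],[17,8],[22,0],[29,8],[33,19],[46,0],[48,12],[49,0]]
[[0,4],[2,0],[16,19],[17,16],[29,8],[33,19],[46,0],[48,12],[49,0]]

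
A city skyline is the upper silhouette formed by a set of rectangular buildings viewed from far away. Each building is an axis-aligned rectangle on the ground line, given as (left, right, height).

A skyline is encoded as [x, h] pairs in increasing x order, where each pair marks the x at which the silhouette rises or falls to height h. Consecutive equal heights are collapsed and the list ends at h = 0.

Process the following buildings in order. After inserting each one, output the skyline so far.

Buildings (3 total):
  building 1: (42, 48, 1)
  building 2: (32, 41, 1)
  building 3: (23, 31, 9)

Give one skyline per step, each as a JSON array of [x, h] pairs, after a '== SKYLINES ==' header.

== SKYLINES ==
[[42,1],[48,0]]
[[32,1],[41,0],[42,1],[48,0]]
[[23,9],[31,0],[32,1],[41,0],[42,1],[48,0]]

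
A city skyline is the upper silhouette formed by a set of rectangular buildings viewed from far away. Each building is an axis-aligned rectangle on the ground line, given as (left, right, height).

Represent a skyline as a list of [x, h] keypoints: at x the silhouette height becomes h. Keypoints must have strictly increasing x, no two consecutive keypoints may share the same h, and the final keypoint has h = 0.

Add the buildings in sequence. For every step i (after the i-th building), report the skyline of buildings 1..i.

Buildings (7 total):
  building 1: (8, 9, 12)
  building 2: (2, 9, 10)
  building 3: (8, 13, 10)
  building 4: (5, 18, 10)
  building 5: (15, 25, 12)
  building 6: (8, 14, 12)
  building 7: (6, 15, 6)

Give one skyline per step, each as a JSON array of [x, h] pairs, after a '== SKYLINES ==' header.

== SKYLINES ==
[[8,12],[9,0]]
[[2,10],[8,12],[9,0]]
[[2,10],[8,12],[9,10],[13,0]]
[[2,10],[8,12],[9,10],[18,0]]
[[2,10],[8,12],[9,10],[15,12],[25,0]]
[[2,10],[8,12],[14,10],[15,12],[25,0]]
[[2,10],[8,12],[14,10],[15,12],[25,0]]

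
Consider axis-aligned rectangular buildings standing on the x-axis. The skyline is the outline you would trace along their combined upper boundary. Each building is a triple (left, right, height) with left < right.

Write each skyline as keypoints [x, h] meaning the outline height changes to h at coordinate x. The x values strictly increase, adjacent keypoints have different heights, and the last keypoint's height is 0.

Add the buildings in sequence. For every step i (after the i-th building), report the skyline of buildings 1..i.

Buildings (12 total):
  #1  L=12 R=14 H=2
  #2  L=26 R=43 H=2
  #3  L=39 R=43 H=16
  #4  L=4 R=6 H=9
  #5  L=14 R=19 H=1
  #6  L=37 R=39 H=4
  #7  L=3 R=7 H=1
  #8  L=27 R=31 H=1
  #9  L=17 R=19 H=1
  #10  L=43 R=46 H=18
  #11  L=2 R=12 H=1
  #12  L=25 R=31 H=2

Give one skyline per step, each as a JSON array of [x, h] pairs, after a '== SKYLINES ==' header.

== SKYLINES ==
[[12,2],[14,0]]
[[12,2],[14,0],[26,2],[43,0]]
[[12,2],[14,0],[26,2],[39,16],[43,0]]
[[4,9],[6,0],[12,2],[14,0],[26,2],[39,16],[43,0]]
[[4,9],[6,0],[12,2],[14,1],[19,0],[26,2],[39,16],[43,0]]
[[4,9],[6,0],[12,2],[14,1],[19,0],[26,2],[37,4],[39,16],[43,0]]
[[3,1],[4,9],[6,1],[7,0],[12,2],[14,1],[19,0],[26,2],[37,4],[39,16],[43,0]]
[[3,1],[4,9],[6,1],[7,0],[12,2],[14,1],[19,0],[26,2],[37,4],[39,16],[43,0]]
[[3,1],[4,9],[6,1],[7,0],[12,2],[14,1],[19,0],[26,2],[37,4],[39,16],[43,0]]
[[3,1],[4,9],[6,1],[7,0],[12,2],[14,1],[19,0],[26,2],[37,4],[39,16],[43,18],[46,0]]
[[2,1],[4,9],[6,1],[12,2],[14,1],[19,0],[26,2],[37,4],[39,16],[43,18],[46,0]]
[[2,1],[4,9],[6,1],[12,2],[14,1],[19,0],[25,2],[37,4],[39,16],[43,18],[46,0]]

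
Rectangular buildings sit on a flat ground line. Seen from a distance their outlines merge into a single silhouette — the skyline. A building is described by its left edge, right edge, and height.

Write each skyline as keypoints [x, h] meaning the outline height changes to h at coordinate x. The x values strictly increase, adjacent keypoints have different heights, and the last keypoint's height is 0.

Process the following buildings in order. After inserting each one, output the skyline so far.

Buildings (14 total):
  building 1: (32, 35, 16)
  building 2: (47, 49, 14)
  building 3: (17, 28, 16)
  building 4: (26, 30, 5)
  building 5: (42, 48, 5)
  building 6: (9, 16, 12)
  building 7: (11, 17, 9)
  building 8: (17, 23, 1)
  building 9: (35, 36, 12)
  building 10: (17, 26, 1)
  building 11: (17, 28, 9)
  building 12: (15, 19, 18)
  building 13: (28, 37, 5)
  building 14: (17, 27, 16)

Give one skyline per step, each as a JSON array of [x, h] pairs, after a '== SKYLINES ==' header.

== SKYLINES ==
[[32,16],[35,0]]
[[32,16],[35,0],[47,14],[49,0]]
[[17,16],[28,0],[32,16],[35,0],[47,14],[49,0]]
[[17,16],[28,5],[30,0],[32,16],[35,0],[47,14],[49,0]]
[[17,16],[28,5],[30,0],[32,16],[35,0],[42,5],[47,14],[49,0]]
[[9,12],[16,0],[17,16],[28,5],[30,0],[32,16],[35,0],[42,5],[47,14],[49,0]]
[[9,12],[16,9],[17,16],[28,5],[30,0],[32,16],[35,0],[42,5],[47,14],[49,0]]
[[9,12],[16,9],[17,16],[28,5],[30,0],[32,16],[35,0],[42,5],[47,14],[49,0]]
[[9,12],[16,9],[17,16],[28,5],[30,0],[32,16],[35,12],[36,0],[42,5],[47,14],[49,0]]
[[9,12],[16,9],[17,16],[28,5],[30,0],[32,16],[35,12],[36,0],[42,5],[47,14],[49,0]]
[[9,12],[16,9],[17,16],[28,5],[30,0],[32,16],[35,12],[36,0],[42,5],[47,14],[49,0]]
[[9,12],[15,18],[19,16],[28,5],[30,0],[32,16],[35,12],[36,0],[42,5],[47,14],[49,0]]
[[9,12],[15,18],[19,16],[28,5],[32,16],[35,12],[36,5],[37,0],[42,5],[47,14],[49,0]]
[[9,12],[15,18],[19,16],[28,5],[32,16],[35,12],[36,5],[37,0],[42,5],[47,14],[49,0]]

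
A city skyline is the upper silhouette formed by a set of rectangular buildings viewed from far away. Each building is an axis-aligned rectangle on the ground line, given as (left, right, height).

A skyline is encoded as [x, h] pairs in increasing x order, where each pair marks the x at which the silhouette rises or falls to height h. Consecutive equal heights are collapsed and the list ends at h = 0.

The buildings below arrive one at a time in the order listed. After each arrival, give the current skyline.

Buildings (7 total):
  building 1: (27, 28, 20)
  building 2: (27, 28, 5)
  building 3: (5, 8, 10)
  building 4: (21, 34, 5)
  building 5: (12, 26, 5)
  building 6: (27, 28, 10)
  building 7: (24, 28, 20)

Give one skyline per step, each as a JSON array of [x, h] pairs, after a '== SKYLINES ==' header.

== SKYLINES ==
[[27,20],[28,0]]
[[27,20],[28,0]]
[[5,10],[8,0],[27,20],[28,0]]
[[5,10],[8,0],[21,5],[27,20],[28,5],[34,0]]
[[5,10],[8,0],[12,5],[27,20],[28,5],[34,0]]
[[5,10],[8,0],[12,5],[27,20],[28,5],[34,0]]
[[5,10],[8,0],[12,5],[24,20],[28,5],[34,0]]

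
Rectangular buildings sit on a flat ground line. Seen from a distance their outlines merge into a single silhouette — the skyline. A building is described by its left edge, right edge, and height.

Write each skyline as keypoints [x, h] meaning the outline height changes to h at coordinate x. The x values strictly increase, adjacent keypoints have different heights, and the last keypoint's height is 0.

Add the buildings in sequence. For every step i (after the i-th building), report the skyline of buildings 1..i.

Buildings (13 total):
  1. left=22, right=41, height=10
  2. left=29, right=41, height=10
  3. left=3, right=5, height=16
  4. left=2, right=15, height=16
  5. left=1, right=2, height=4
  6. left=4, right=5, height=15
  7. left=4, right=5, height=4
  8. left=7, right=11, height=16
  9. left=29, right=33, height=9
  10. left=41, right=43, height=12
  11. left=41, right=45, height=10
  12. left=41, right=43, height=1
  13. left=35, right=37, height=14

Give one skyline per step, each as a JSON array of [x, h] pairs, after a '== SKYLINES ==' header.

== SKYLINES ==
[[22,10],[41,0]]
[[22,10],[41,0]]
[[3,16],[5,0],[22,10],[41,0]]
[[2,16],[15,0],[22,10],[41,0]]
[[1,4],[2,16],[15,0],[22,10],[41,0]]
[[1,4],[2,16],[15,0],[22,10],[41,0]]
[[1,4],[2,16],[15,0],[22,10],[41,0]]
[[1,4],[2,16],[15,0],[22,10],[41,0]]
[[1,4],[2,16],[15,0],[22,10],[41,0]]
[[1,4],[2,16],[15,0],[22,10],[41,12],[43,0]]
[[1,4],[2,16],[15,0],[22,10],[41,12],[43,10],[45,0]]
[[1,4],[2,16],[15,0],[22,10],[41,12],[43,10],[45,0]]
[[1,4],[2,16],[15,0],[22,10],[35,14],[37,10],[41,12],[43,10],[45,0]]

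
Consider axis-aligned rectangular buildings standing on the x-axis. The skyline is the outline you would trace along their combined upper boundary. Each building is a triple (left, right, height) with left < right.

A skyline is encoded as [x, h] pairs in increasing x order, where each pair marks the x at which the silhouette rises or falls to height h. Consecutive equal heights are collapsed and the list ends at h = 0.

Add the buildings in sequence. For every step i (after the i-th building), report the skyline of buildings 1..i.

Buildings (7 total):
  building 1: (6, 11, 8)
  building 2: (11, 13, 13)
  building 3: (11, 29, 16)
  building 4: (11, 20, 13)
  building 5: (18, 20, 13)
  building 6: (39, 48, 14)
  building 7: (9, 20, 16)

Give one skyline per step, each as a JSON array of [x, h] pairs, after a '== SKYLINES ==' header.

== SKYLINES ==
[[6,8],[11,0]]
[[6,8],[11,13],[13,0]]
[[6,8],[11,16],[29,0]]
[[6,8],[11,16],[29,0]]
[[6,8],[11,16],[29,0]]
[[6,8],[11,16],[29,0],[39,14],[48,0]]
[[6,8],[9,16],[29,0],[39,14],[48,0]]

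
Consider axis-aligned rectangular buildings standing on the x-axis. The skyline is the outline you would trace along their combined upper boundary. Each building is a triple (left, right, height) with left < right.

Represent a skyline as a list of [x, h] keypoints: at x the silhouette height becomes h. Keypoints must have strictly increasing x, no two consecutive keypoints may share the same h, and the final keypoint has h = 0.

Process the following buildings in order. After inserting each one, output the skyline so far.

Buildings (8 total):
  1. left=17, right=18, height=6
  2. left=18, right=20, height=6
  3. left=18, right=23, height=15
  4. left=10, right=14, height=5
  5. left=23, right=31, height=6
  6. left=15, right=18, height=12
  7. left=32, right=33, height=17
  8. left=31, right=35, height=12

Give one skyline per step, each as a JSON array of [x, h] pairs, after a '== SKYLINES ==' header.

== SKYLINES ==
[[17,6],[18,0]]
[[17,6],[20,0]]
[[17,6],[18,15],[23,0]]
[[10,5],[14,0],[17,6],[18,15],[23,0]]
[[10,5],[14,0],[17,6],[18,15],[23,6],[31,0]]
[[10,5],[14,0],[15,12],[18,15],[23,6],[31,0]]
[[10,5],[14,0],[15,12],[18,15],[23,6],[31,0],[32,17],[33,0]]
[[10,5],[14,0],[15,12],[18,15],[23,6],[31,12],[32,17],[33,12],[35,0]]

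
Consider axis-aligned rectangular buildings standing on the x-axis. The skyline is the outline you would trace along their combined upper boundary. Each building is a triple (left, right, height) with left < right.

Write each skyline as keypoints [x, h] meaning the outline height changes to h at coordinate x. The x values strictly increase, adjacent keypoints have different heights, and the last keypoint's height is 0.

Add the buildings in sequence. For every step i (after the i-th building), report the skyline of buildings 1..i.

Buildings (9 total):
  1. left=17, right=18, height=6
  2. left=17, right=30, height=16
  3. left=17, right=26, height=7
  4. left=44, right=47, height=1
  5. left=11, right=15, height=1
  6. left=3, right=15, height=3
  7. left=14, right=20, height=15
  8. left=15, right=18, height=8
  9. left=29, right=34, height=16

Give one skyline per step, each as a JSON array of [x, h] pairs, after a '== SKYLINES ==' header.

== SKYLINES ==
[[17,6],[18,0]]
[[17,16],[30,0]]
[[17,16],[30,0]]
[[17,16],[30,0],[44,1],[47,0]]
[[11,1],[15,0],[17,16],[30,0],[44,1],[47,0]]
[[3,3],[15,0],[17,16],[30,0],[44,1],[47,0]]
[[3,3],[14,15],[17,16],[30,0],[44,1],[47,0]]
[[3,3],[14,15],[17,16],[30,0],[44,1],[47,0]]
[[3,3],[14,15],[17,16],[34,0],[44,1],[47,0]]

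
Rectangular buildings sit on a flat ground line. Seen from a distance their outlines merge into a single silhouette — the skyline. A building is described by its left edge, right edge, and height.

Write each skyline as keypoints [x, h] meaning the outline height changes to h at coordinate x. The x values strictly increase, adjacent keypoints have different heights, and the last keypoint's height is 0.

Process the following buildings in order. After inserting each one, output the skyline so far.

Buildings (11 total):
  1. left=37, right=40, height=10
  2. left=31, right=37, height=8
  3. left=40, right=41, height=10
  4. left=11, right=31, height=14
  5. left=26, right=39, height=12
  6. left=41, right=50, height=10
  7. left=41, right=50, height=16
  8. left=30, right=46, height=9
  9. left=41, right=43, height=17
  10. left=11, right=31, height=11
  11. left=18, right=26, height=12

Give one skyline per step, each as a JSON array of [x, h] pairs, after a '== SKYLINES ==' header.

== SKYLINES ==
[[37,10],[40,0]]
[[31,8],[37,10],[40,0]]
[[31,8],[37,10],[41,0]]
[[11,14],[31,8],[37,10],[41,0]]
[[11,14],[31,12],[39,10],[41,0]]
[[11,14],[31,12],[39,10],[50,0]]
[[11,14],[31,12],[39,10],[41,16],[50,0]]
[[11,14],[31,12],[39,10],[41,16],[50,0]]
[[11,14],[31,12],[39,10],[41,17],[43,16],[50,0]]
[[11,14],[31,12],[39,10],[41,17],[43,16],[50,0]]
[[11,14],[31,12],[39,10],[41,17],[43,16],[50,0]]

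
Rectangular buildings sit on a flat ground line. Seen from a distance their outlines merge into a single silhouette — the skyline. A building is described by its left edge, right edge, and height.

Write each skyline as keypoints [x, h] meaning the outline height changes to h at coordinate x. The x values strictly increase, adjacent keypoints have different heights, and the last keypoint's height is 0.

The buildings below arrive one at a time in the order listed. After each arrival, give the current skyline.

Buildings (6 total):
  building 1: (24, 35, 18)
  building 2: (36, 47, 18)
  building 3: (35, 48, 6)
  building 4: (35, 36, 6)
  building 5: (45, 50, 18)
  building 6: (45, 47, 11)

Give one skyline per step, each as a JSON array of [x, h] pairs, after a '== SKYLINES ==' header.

== SKYLINES ==
[[24,18],[35,0]]
[[24,18],[35,0],[36,18],[47,0]]
[[24,18],[35,6],[36,18],[47,6],[48,0]]
[[24,18],[35,6],[36,18],[47,6],[48,0]]
[[24,18],[35,6],[36,18],[50,0]]
[[24,18],[35,6],[36,18],[50,0]]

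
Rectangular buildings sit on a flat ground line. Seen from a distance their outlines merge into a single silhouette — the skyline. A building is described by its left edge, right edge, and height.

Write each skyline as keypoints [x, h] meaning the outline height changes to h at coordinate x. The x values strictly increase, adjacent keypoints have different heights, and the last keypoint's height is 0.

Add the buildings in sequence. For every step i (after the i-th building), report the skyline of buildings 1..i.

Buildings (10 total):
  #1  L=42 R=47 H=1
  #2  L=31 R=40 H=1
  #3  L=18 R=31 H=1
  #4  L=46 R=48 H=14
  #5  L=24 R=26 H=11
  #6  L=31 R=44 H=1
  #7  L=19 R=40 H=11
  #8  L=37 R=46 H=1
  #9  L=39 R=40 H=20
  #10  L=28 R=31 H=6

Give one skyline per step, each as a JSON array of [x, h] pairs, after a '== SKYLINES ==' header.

== SKYLINES ==
[[42,1],[47,0]]
[[31,1],[40,0],[42,1],[47,0]]
[[18,1],[40,0],[42,1],[47,0]]
[[18,1],[40,0],[42,1],[46,14],[48,0]]
[[18,1],[24,11],[26,1],[40,0],[42,1],[46,14],[48,0]]
[[18,1],[24,11],[26,1],[46,14],[48,0]]
[[18,1],[19,11],[40,1],[46,14],[48,0]]
[[18,1],[19,11],[40,1],[46,14],[48,0]]
[[18,1],[19,11],[39,20],[40,1],[46,14],[48,0]]
[[18,1],[19,11],[39,20],[40,1],[46,14],[48,0]]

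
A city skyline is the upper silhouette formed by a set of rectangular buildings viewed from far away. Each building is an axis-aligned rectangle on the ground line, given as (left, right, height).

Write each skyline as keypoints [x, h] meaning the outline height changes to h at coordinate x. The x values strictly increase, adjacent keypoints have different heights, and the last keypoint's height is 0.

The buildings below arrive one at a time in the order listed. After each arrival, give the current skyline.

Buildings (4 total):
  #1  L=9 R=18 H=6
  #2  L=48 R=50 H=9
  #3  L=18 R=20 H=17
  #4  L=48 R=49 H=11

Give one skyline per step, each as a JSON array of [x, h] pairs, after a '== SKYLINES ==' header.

== SKYLINES ==
[[9,6],[18,0]]
[[9,6],[18,0],[48,9],[50,0]]
[[9,6],[18,17],[20,0],[48,9],[50,0]]
[[9,6],[18,17],[20,0],[48,11],[49,9],[50,0]]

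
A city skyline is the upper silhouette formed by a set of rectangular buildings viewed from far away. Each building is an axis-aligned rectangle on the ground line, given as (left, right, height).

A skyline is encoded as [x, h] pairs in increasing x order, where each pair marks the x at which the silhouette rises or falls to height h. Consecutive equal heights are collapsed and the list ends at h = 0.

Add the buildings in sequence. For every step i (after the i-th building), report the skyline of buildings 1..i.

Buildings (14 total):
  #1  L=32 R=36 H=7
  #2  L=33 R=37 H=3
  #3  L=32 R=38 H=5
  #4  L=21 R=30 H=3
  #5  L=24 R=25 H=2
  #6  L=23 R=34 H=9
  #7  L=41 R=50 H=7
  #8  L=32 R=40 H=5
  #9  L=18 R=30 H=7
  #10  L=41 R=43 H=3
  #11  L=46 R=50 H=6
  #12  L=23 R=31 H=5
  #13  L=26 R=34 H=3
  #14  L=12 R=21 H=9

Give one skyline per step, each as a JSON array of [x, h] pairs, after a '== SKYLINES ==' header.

== SKYLINES ==
[[32,7],[36,0]]
[[32,7],[36,3],[37,0]]
[[32,7],[36,5],[38,0]]
[[21,3],[30,0],[32,7],[36,5],[38,0]]
[[21,3],[30,0],[32,7],[36,5],[38,0]]
[[21,3],[23,9],[34,7],[36,5],[38,0]]
[[21,3],[23,9],[34,7],[36,5],[38,0],[41,7],[50,0]]
[[21,3],[23,9],[34,7],[36,5],[40,0],[41,7],[50,0]]
[[18,7],[23,9],[34,7],[36,5],[40,0],[41,7],[50,0]]
[[18,7],[23,9],[34,7],[36,5],[40,0],[41,7],[50,0]]
[[18,7],[23,9],[34,7],[36,5],[40,0],[41,7],[50,0]]
[[18,7],[23,9],[34,7],[36,5],[40,0],[41,7],[50,0]]
[[18,7],[23,9],[34,7],[36,5],[40,0],[41,7],[50,0]]
[[12,9],[21,7],[23,9],[34,7],[36,5],[40,0],[41,7],[50,0]]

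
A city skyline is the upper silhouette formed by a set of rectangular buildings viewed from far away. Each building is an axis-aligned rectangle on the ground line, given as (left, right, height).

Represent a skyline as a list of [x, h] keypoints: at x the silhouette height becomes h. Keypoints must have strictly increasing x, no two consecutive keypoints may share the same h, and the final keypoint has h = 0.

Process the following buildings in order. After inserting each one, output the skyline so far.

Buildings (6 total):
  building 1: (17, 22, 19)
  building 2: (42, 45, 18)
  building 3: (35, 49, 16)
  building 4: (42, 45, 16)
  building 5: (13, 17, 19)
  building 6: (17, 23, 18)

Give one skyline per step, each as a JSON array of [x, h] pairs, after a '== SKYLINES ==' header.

== SKYLINES ==
[[17,19],[22,0]]
[[17,19],[22,0],[42,18],[45,0]]
[[17,19],[22,0],[35,16],[42,18],[45,16],[49,0]]
[[17,19],[22,0],[35,16],[42,18],[45,16],[49,0]]
[[13,19],[22,0],[35,16],[42,18],[45,16],[49,0]]
[[13,19],[22,18],[23,0],[35,16],[42,18],[45,16],[49,0]]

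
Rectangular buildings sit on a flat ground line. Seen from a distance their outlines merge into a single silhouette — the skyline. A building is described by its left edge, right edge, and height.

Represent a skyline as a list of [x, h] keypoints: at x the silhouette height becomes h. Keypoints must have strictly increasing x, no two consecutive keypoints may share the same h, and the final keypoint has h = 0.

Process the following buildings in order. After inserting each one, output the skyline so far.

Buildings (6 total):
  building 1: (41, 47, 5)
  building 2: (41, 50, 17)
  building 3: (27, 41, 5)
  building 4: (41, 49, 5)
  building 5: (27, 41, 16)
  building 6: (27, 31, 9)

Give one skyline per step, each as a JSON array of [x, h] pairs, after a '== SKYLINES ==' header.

== SKYLINES ==
[[41,5],[47,0]]
[[41,17],[50,0]]
[[27,5],[41,17],[50,0]]
[[27,5],[41,17],[50,0]]
[[27,16],[41,17],[50,0]]
[[27,16],[41,17],[50,0]]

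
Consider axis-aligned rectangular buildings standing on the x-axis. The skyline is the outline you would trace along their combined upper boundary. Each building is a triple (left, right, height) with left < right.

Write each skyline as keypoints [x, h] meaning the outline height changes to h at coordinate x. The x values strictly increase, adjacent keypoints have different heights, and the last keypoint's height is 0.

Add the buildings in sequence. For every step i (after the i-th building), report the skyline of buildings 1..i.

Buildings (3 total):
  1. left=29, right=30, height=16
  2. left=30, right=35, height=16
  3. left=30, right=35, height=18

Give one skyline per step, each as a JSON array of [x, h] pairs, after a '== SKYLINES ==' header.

== SKYLINES ==
[[29,16],[30,0]]
[[29,16],[35,0]]
[[29,16],[30,18],[35,0]]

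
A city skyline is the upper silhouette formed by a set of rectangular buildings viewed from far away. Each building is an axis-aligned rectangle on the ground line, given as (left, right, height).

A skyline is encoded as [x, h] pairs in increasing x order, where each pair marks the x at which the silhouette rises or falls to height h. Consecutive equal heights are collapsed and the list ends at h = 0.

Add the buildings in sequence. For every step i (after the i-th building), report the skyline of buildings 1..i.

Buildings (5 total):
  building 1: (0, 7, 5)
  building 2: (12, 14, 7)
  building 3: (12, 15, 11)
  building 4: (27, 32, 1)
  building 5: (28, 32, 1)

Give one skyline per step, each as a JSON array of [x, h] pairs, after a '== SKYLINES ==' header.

== SKYLINES ==
[[0,5],[7,0]]
[[0,5],[7,0],[12,7],[14,0]]
[[0,5],[7,0],[12,11],[15,0]]
[[0,5],[7,0],[12,11],[15,0],[27,1],[32,0]]
[[0,5],[7,0],[12,11],[15,0],[27,1],[32,0]]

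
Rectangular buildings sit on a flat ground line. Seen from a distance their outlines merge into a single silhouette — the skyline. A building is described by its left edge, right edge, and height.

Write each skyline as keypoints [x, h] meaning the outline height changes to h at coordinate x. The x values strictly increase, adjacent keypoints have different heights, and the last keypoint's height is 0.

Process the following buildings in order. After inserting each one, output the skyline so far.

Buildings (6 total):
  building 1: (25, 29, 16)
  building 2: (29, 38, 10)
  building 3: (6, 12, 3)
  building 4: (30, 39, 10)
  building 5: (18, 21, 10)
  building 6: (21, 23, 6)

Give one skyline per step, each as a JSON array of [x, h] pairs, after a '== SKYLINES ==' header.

== SKYLINES ==
[[25,16],[29,0]]
[[25,16],[29,10],[38,0]]
[[6,3],[12,0],[25,16],[29,10],[38,0]]
[[6,3],[12,0],[25,16],[29,10],[39,0]]
[[6,3],[12,0],[18,10],[21,0],[25,16],[29,10],[39,0]]
[[6,3],[12,0],[18,10],[21,6],[23,0],[25,16],[29,10],[39,0]]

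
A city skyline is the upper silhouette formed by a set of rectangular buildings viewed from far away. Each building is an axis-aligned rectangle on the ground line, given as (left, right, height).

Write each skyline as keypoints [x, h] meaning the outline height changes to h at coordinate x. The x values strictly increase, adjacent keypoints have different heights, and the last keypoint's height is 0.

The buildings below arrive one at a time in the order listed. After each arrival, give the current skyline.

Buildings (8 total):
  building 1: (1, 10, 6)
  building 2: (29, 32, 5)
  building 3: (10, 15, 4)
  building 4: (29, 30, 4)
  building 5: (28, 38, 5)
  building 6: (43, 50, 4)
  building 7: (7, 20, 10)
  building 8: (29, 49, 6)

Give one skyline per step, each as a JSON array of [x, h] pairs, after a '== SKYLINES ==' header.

== SKYLINES ==
[[1,6],[10,0]]
[[1,6],[10,0],[29,5],[32,0]]
[[1,6],[10,4],[15,0],[29,5],[32,0]]
[[1,6],[10,4],[15,0],[29,5],[32,0]]
[[1,6],[10,4],[15,0],[28,5],[38,0]]
[[1,6],[10,4],[15,0],[28,5],[38,0],[43,4],[50,0]]
[[1,6],[7,10],[20,0],[28,5],[38,0],[43,4],[50,0]]
[[1,6],[7,10],[20,0],[28,5],[29,6],[49,4],[50,0]]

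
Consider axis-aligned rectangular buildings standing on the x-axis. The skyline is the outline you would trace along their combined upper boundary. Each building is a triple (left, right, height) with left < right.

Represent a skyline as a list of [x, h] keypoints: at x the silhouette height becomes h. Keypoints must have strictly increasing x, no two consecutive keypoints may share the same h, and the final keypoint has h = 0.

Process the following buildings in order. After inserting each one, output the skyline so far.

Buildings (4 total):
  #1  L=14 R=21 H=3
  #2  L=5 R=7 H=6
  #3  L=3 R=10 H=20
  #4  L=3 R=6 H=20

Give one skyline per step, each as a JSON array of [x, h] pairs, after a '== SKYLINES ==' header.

== SKYLINES ==
[[14,3],[21,0]]
[[5,6],[7,0],[14,3],[21,0]]
[[3,20],[10,0],[14,3],[21,0]]
[[3,20],[10,0],[14,3],[21,0]]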